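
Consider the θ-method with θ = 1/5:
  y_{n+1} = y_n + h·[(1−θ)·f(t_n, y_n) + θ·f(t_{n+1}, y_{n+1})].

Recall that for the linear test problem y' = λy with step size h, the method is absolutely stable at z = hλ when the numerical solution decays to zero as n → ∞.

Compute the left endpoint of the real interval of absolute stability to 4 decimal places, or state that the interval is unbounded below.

left endpoint -3.3333.

With y'=λy (z=hλ):
  y_{n+1} = y_n + z·[4/5·y_n + 1/5·y_{n+1}] ⇒ (1 − 1/5z)y_{n+1} = (1 + 4/5z)y_n
  Hence R(z) = (1 + 4/5z)/(1 − 1/5z).

Boundary: |R(x)|=1, x<0.
x=-1.78: |R|=0.3127
R=−1: 1+4/5x = −1+1/5x ⇒ -3/5x=2 ⇒ x=2/(-3/5)=-3.3333
Confirm numerically:
  x=-3.232: |R|=0.96307 <1
  x=-2.625: |R|=0.72131 <1
  x=-2.554: |R|=0.69050 <1
  x=-3.746: |R|=1.14155 >1
  x=-3.532: |R|=1.06985 >1
  x=-3.477: |R|=1.05084 >1
Interval (-3.3333, 0).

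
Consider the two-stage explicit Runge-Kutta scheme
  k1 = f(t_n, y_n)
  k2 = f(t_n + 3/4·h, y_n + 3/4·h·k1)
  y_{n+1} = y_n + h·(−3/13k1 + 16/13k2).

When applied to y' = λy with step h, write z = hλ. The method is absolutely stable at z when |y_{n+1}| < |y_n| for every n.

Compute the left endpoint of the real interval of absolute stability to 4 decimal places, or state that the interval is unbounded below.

On y'=λy, z=hλ:
  k1=λy_n ⇒ h·k1=z·y_n;  k2=λ(1+3/4z)y_n ⇒ h·k2=z(1+3/4z)y_n
  y_{n+1}/y_n = 1 − 3/13z + 16/13z(1+3/4z) = 1 + z + 12/13z²
  ⇒ R(z) = 1 + z + 12/13z².

Solve |R(x)|<1 on ℝ⁻.
x=-0.78: |R|=0.7816
R=1: x+12/13x²=0 ⇒ x=−13/12=-1.0833; min R=1−1/(4·12/13)=0.7292>−1
Confirm numerically:
  x=-0.777: |R|=0.78029 <1
  x=-0.728: |R|=0.76122 <1
  x=-0.586: |R|=0.73098 <1
  x=-0.557: |R|=0.72938 <1
  x=-1.515: |R|=1.60367 >1
  x=-1.501: |R|=1.57869 >1
  x=-1.236: |R|=1.17418 >1
So |R|<1 on (-1.0833, 0).

left endpoint -1.0833.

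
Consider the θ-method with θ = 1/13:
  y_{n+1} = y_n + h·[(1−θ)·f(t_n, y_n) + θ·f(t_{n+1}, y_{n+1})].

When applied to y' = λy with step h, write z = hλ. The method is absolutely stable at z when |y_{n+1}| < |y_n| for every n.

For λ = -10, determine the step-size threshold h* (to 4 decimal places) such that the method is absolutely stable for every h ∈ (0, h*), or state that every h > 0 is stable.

(-2.3636,0); λ=-10 ⇒ h* = (26/11)/10 = 0.2364.

On y'=λy, z=hλ:
  y_{n+1} = y_n + z·[12/13·y_n + 1/13·y_{n+1}] ⇒ (1 − 1/13z)y_{n+1} = (1 + 12/13z)y_n
  R(z) = (1 + 12/13z)/(1 − 1/13z).

Boundary: |R(x)|=1, x<0.
x=-1.58: |R|=0.4088
R=−1: 1+12/13x = −1+1/13x ⇒ -11/13x=2 ⇒ x=2/(-11/13)=-2.3636
Confirm numerically:
  x=-2.038: |R|=0.76180 <1
  x=-1.769: |R|=0.55711 <1
  x=-1.443: |R|=0.29883 <1
  x=-1.413: |R|=0.27447 <1
  x=-2.697: |R|=1.23361 >1
  x=-2.476: |R|=1.07987 >1
So |R|<1 on (-2.3636, 0).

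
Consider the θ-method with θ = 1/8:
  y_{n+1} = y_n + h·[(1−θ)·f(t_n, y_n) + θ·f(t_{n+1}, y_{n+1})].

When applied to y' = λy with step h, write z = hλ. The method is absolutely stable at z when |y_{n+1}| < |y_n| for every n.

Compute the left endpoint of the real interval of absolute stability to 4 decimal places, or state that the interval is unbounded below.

z* = -2.6667.

With y'=λy (z=hλ):
  y_{n+1} = y_n + z·[7/8·y_n + 1/8·y_{n+1}] ⇒ (1 − 1/8z)y_{n+1} = (1 + 7/8z)y_n
  ⇒ R(z) = (1 + 7/8z)/(1 − 1/8z).

Solve |R(x)|<1 on ℝ⁻.
x=-1.68: |R|=0.3884
R=−1: 1+7/8x = −1+1/8x ⇒ -3/4x=2 ⇒ x=2/(-3/4)=-2.6667
Confirm numerically:
  x=-2.258: |R|=0.76097 <1
  x=-1.795: |R|=0.46605 <1
  x=-1.596: |R|=0.33055 <1
  x=-1.508: |R|=0.26883 <1
  x=-3.146: |R|=1.25803 >1
  x=-2.896: |R|=1.12628 >1
Stable set (-2.6667, 0).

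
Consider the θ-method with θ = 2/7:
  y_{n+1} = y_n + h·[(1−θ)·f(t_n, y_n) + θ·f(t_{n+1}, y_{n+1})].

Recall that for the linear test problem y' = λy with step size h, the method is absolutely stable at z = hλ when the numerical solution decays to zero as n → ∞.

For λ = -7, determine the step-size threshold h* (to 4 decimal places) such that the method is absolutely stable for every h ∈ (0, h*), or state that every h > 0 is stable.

Test eqn y'=λy, z=hλ:
  y_{n+1} = y_n + z·[5/7·y_n + 2/7·y_{n+1}] ⇒ (1 − 2/7z)y_{n+1} = (1 + 5/7z)y_n
  so R(z) = (1 + 5/7z)/(1 − 2/7z).

Solve |R(x)|<1 on ℝ⁻.
x=-0.97: |R|=0.2405
R=−1: 1+5/7x = −1+2/7x ⇒ -3/7x=2 ⇒ x=2/(-3/7)=-4.6667
Confirm numerically:
  x=-3.774: |R|=0.81592 <1
  x=-3.711: |R|=0.80121 <1
  x=-2.924: |R|=0.59309 <1
  x=-2.144: |R|=0.32955 <1
  x=-5.048: |R|=1.06692 >1
  x=-4.847: |R|=1.03241 >1
  x=-4.737: |R|=1.01281 >1
So |R|<1 on (-4.6667, 0).

(-4.6667,0); λ=-7 ⇒ h* = (14/3)/7 = 0.6667.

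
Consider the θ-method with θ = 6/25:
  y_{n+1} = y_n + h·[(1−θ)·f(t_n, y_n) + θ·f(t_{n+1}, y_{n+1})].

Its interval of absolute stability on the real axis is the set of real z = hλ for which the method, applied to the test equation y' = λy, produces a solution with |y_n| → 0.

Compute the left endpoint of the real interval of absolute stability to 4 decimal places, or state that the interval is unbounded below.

Set f=λy, z=hλ:
  y_{n+1} = y_n + z·[19/25·y_n + 6/25·y_{n+1}] ⇒ (1 − 6/25z)y_{n+1} = (1 + 19/25z)y_n
  ⇒ R(z) = (1 + 19/25z)/(1 − 6/25z).

Boundary: |R(x)|=1, x<0.
x=-1.41: |R|=0.0535
R=−1: 1+19/25x = −1+6/25x ⇒ -13/25x=2 ⇒ x=2/(-13/25)=-3.8462
Confirm numerically:
  x=-3.506: |R|=0.90394 <1
  x=-3.150: |R|=0.79385 <1
  x=-1.719: |R|=0.21694 <1
  x=-4.222: |R|=1.09708 >1
  x=-4.088: |R|=1.06348 >1
Stable set (-3.8462, 0).

z* = -3.8462.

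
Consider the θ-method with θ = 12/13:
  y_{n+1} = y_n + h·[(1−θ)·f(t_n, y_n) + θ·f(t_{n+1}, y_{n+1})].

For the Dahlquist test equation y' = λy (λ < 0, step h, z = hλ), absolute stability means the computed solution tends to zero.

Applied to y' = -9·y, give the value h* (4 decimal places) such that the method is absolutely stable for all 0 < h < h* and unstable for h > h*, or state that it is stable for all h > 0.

unbounded; (−∞, 0). Any h>0 works for λ=-9.

Test eqn y'=λy, z=hλ:
  y_{n+1} = y_n + z·[1/13·y_n + 12/13·y_{n+1}] ⇒ (1 − 12/13z)y_{n+1} = (1 + 1/13z)y_n
  R(z) = (1 + 1/13z)/(1 − 12/13z).

Solve |R(x)|<1 on ℝ⁻.
x=-0.34: |R|=0.7412
x=-2: |R|=0.2973
x=-10: |R|=0.0226
x=-100: |R|=0.0717
θ=12/13≥1/2 ⇒ |1+1/13x|<|1−12/13x| ∀x<0 ⇒ unbounded interval.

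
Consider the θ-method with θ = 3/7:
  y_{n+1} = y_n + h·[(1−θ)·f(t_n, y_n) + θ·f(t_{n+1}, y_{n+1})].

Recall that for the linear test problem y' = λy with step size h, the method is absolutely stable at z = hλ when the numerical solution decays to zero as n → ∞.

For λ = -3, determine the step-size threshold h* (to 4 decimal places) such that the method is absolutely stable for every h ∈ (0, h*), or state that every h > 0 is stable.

On y'=λy, z=hλ:
  y_{n+1} = y_n + z·[4/7·y_n + 3/7·y_{n+1}] ⇒ (1 − 3/7z)y_{n+1} = (1 + 4/7z)y_n
  Hence R(z) = (1 + 4/7z)/(1 − 3/7z).

Find x<0 with |R(x)|<1.
x=-0.32: |R|=0.7186
R=−1: 1+4/7x = −1+3/7x ⇒ -1/7x=2 ⇒ x=2/(-1/7)=-14.0000
Confirm numerically:
  x=-11.381: |R|=0.93634 <1
  x=-8.230: |R|=0.81792 <1
  x=-5.833: |R|=0.66664 <1
  x=-14.529: |R|=1.01046 >1
  x=-14.464: |R|=1.00921 >1
  x=-14.066: |R|=1.00134 >1
Interval (-14.0000, 0).

(-14.0000,0); λ=-3 ⇒ h* = (14)/3 = 4.6667.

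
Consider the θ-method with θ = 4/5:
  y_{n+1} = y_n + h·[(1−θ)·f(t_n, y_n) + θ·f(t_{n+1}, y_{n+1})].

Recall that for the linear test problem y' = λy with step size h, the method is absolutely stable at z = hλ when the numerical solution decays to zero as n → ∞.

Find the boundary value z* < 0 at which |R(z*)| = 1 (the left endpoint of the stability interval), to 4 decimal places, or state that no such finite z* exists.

interval (−∞, 0).

Set f=λy, z=hλ:
  y_{n+1} = y_n + z·[1/5·y_n + 4/5·y_{n+1}] ⇒ (1 − 4/5z)y_{n+1} = (1 + 1/5z)y_n
  Hence R(z) = (1 + 1/5z)/(1 − 4/5z).

Boundary: |R(x)|=1, x<0.
x=-1.53: |R|=0.3121
x=-2: |R|=0.2308
x=-10: |R|=0.1111
x=-100: |R|=0.2346
θ=4/5≥1/2 ⇒ |1+1/5x|<|1−4/5x| ∀x<0 ⇒ unbounded interval.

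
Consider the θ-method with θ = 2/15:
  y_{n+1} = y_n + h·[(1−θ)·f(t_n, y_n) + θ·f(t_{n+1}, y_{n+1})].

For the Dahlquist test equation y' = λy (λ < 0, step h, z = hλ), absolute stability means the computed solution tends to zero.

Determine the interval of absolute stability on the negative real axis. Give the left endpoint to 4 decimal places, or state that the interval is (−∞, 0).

Set f=λy, z=hλ:
  y_{n+1} = y_n + z·[13/15·y_n + 2/15·y_{n+1}] ⇒ (1 − 2/15z)y_{n+1} = (1 + 13/15z)y_n
  R(z) = (1 + 13/15z)/(1 − 2/15z).

Boundary: |R(x)|=1, x<0.
x=-0.95: |R|=0.1568
R=−1: 1+13/15x = −1+2/15x ⇒ -11/15x=2 ⇒ x=2/(-11/15)=-2.7273
Confirm numerically:
  x=-2.674: |R|=0.97120 <1
  x=-2.381: |R|=0.80726 <1
  x=-2.363: |R|=0.79687 <1
  x=-2.135: |R|=0.66191 <1
  x=-3.281: |R|=1.28249 >1
  x=-2.939: |R|=1.11155 >1
  x=-2.820: |R|=1.04942 >1
Stable set (-2.7273, 0).

z∈(-2.7273,0).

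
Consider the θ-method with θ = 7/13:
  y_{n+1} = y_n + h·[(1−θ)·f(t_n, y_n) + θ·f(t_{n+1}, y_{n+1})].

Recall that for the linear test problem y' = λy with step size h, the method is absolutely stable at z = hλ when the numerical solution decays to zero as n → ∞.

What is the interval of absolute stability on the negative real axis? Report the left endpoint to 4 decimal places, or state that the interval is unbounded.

unbounded; (−∞, 0).

Test eqn y'=λy, z=hλ:
  y_{n+1} = y_n + z·[6/13·y_n + 7/13·y_{n+1}] ⇒ (1 − 7/13z)y_{n+1} = (1 + 6/13z)y_n
  ⇒ R(z) = (1 + 6/13z)/(1 − 7/13z).

Solve |R(x)|<1 on ℝ⁻.
x=-0.39: |R|=0.6777
x=-2: |R|=0.0370
x=-10: |R|=0.5663
x=-100: |R|=0.8233
θ=7/13≥1/2 ⇒ |1+6/13x|<|1−7/13x| ∀x<0 ⇒ stable on all of ℝ⁻.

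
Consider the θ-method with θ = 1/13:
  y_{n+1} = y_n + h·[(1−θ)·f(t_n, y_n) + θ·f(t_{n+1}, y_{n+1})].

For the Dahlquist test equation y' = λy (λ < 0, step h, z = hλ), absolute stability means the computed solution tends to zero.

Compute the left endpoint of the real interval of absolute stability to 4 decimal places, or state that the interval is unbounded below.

Set f=λy, z=hλ:
  y_{n+1} = y_n + z·[12/13·y_n + 1/13·y_{n+1}] ⇒ (1 − 1/13z)y_{n+1} = (1 + 12/13z)y_n
  so R(z) = (1 + 12/13z)/(1 − 1/13z).

Find x<0 with |R(x)|<1.
x=-0.75: |R|=0.2909
R=−1: 1+12/13x = −1+1/13x ⇒ -11/13x=2 ⇒ x=2/(-11/13)=-2.3636
Confirm numerically:
  x=-1.579: |R|=0.40798 <1
  x=-1.260: |R|=0.14867 <1
  x=-1.079: |R|=0.00369 <1
  x=-0.983: |R|=0.08610 <1
  x=-2.860: |R|=1.34426 >1
  x=-2.608: |R|=1.17222 >1
  x=-2.490: |R|=1.08974 >1
Stable set (-2.3636, 0).

z* = -2.3636.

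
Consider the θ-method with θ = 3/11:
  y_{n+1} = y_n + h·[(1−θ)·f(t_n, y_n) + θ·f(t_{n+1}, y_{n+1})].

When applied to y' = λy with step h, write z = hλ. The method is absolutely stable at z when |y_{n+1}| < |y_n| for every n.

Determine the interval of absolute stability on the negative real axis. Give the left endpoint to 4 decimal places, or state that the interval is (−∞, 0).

(-4.4000, 0).

Test eqn y'=λy, z=hλ:
  y_{n+1} = y_n + z·[8/11·y_n + 3/11·y_{n+1}] ⇒ (1 − 3/11z)y_{n+1} = (1 + 8/11z)y_n
  ⇒ R(z) = (1 + 8/11z)/(1 − 3/11z).

Need |R(x)|<1, x<0.
x=-1.03: |R|=0.1959
R=−1: 1+8/11x = −1+3/11x ⇒ -5/11x=2 ⇒ x=2/(-5/11)=-4.4000
Confirm numerically:
  x=-2.811: |R|=0.59116 <1
  x=-2.451: |R|=0.46902 <1
  x=-1.974: |R|=0.28318 <1
  x=-4.908: |R|=1.09874 >1
  x=-4.759: |R|=1.07101 >1
So |R|<1 on (-4.4000, 0).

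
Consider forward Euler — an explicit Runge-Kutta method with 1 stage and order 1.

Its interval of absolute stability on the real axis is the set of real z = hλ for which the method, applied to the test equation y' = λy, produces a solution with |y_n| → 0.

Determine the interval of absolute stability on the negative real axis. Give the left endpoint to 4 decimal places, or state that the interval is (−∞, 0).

Test eqn y'=λy, z=hλ:
  order 1, 1-stage ⇒ R(z)=1+z
  (e.g. R(-1.34)=-0.34000, |R|=0.34000)

Find x<0 with |R(x)|<1.
x=-1.34: |R|=0.3400
|R(-2.05)|=1.0500 |R(-1.79)|=0.7900 |R(-1.11)|=0.1100
Bisect:
  x_lo=-2.5969 |R|=1.5969  x_hi=-0.1798 |R|=0.8202
  mid=-1.38834 |R|=0.38834 →hi
  mid=-1.99263 |R|=0.99263 →hi
  mid=-2.29477 |R|=1.29477 →lo
  mid=-2.14370 |R|=1.14370 →lo
  mid=-2.06816 |R|=1.06816 →lo
  mid=-2.03040 |R|=1.03040 →lo
  mid=-2.01151 |R|=1.01151 →lo
  mid=-2.00207 |R|=1.00207 →lo
  mid=-1.99735 |R|=0.99735 →hi
  ...
  [-2.00000,-1.99986] ⇒ x*=-2.0000
So |R|<1 on (-2.0000, 0).

(-2.0000, 0).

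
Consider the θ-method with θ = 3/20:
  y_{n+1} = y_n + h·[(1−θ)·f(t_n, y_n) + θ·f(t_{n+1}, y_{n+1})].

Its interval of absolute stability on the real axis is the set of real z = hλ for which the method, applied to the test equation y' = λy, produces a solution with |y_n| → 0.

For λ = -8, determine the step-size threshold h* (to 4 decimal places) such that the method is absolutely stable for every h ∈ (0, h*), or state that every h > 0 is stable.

Set f=λy, z=hλ:
  y_{n+1} = y_n + z·[17/20·y_n + 3/20·y_{n+1}] ⇒ (1 − 3/20z)y_{n+1} = (1 + 17/20z)y_n
  Hence R(z) = (1 + 17/20z)/(1 − 3/20z).

Find x<0 with |R(x)|<1.
x=-0.8: |R|=0.2857
R=−1: 1+17/20x = −1+3/20x ⇒ -7/10x=2 ⇒ x=2/(-7/10)=-2.8571
Confirm numerically:
  x=-2.551: |R|=0.84501 <1
  x=-1.918: |R|=0.48948 <1
  x=-1.545: |R|=0.25431 <1
  x=-3.455: |R|=1.27565 >1
  x=-3.423: |R|=1.26172 >1
Stable set (-2.8571, 0).

(-2.8571,0); λ=-8 ⇒ h* = (20/7)/8 = 0.3571.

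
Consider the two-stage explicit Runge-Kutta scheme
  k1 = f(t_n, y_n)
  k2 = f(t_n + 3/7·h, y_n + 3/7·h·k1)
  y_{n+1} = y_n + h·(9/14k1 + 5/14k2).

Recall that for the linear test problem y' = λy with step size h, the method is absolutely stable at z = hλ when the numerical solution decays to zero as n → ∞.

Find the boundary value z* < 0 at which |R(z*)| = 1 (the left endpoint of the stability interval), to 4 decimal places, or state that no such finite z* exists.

left endpoint -6.5333.

Test eqn y'=λy, z=hλ:
  k1=λy_n ⇒ h·k1=z·y_n;  k2=λ(1+3/7z)y_n ⇒ h·k2=z(1+3/7z)y_n
  y_{n+1}/y_n = 1 + 9/14z + 5/14z(1+3/7z) = 1 + z + 15/98z²
  Hence R(z) = 1 + z + 15/98z².

Need |R(x)|<1, x<0.
x=-1.31: |R|=0.0473
R=1: x+15/98x²=0 ⇒ x=−98/15=-6.5333; min R=1−1/(4·15/98)=-0.6333>−1
Confirm numerically:
  x=-6.246: |R|=0.72530 <1
  x=-4.574: |R|=0.37173 <1
  x=-4.377: |R|=0.44463 <1
  x=-7.018: |R|=1.52062 >1
  x=-6.906: |R|=1.39392 >1
So |R|<1 on (-6.5333, 0).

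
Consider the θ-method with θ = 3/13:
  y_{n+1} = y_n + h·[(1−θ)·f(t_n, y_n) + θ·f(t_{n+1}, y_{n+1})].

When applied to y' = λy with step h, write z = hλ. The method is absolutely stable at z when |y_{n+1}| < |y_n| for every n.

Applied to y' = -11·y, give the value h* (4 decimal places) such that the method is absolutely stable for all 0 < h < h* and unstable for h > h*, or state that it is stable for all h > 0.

Test eqn y'=λy, z=hλ:
  y_{n+1} = y_n + z·[10/13·y_n + 3/13·y_{n+1}] ⇒ (1 − 3/13z)y_{n+1} = (1 + 10/13z)y_n
  so R(z) = (1 + 10/13z)/(1 − 3/13z).

Need |R(x)|<1, x<0.
x=-0.65: |R|=0.4348
R=−1: 1+10/13x = −1+3/13x ⇒ -7/13x=2 ⇒ x=2/(-7/13)=-3.7143
Confirm numerically:
  x=-2.645: |R|=0.64246 <1
  x=-1.904: |R|=0.32279 <1
  x=-1.547: |R|=0.14001 <1
  x=-3.959: |R|=1.06886 >1
  x=-3.915: |R|=1.05678 >1
  x=-3.830: |R|=1.03307 >1
Interval (-3.7143, 0).

(-3.7143,0); λ=-11 ⇒ h* = (26/7)/11 = 0.3377.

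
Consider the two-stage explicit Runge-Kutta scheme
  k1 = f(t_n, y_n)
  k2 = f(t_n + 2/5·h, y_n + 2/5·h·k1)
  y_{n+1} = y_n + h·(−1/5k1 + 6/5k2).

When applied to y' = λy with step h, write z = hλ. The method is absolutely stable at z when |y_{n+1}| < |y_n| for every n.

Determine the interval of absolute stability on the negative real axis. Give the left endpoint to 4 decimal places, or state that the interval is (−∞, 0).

Set f=λy, z=hλ:
  k1=λy_n ⇒ h·k1=z·y_n;  k2=λ(1+2/5z)y_n ⇒ h·k2=z(1+2/5z)y_n
  y_{n+1}/y_n = 1 − 1/5z + 6/5z(1+2/5z) = 1 + z + 12/25z²
  R(z) = 1 + z + 12/25z².

Solve |R(x)|<1 on ℝ⁻.
x=-1.48: |R|=0.5714
R=1: x+12/25x²=0 ⇒ x=−25/12=-2.0833; min R=1−1/(4·12/25)=0.4792>−1
Confirm numerically:
  x=-1.593: |R|=0.62507 <1
  x=-1.212: |R|=0.49309 <1
  x=-1.196: |R|=0.49060 <1
  x=-2.308: |R|=1.24889 >1
  x=-2.184: |R|=1.10553 >1
Stable set (-2.0833, 0).

z∈(-2.0833,0).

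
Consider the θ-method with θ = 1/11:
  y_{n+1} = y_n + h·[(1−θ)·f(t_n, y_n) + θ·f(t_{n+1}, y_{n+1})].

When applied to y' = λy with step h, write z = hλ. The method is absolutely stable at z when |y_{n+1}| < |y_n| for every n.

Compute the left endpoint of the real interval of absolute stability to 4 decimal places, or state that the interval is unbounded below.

Set f=λy, z=hλ:
  y_{n+1} = y_n + z·[10/11·y_n + 1/11·y_{n+1}] ⇒ (1 − 1/11z)y_{n+1} = (1 + 10/11z)y_n
  Hence R(z) = (1 + 10/11z)/(1 − 1/11z).

Find x<0 with |R(x)|<1.
x=-0.63: |R|=0.4041
R=−1: 1+10/11x = −1+1/11x ⇒ -9/11x=2 ⇒ x=2/(-9/11)=-2.4444
Confirm numerically:
  x=-1.864: |R|=0.59391 <1
  x=-1.452: |R|=0.28269 <1
  x=-1.374: |R|=0.22143 <1
  x=-2.967: |R|=1.33672 >1
  x=-2.962: |R|=1.33362 >1
  x=-2.861: |R|=1.27047 >1
Stable set (-2.4444, 0).

z* = -2.4444.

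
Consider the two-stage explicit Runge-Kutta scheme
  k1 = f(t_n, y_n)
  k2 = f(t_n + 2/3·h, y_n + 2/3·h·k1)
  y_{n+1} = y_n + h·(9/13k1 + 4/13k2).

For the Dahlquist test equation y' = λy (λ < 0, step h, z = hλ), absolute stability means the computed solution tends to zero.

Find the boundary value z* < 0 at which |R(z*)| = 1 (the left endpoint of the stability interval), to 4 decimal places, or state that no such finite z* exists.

z* = -4.8750.

Set f=λy, z=hλ:
  k1=λy_n ⇒ h·k1=z·y_n;  k2=λ(1+2/3z)y_n ⇒ h·k2=z(1+2/3z)y_n
  y_{n+1}/y_n = 1 + 9/13z + 4/13z(1+2/3z) = 1 + z + 8/39z²
  ⇒ R(z) = 1 + z + 8/39z².

Boundary: |R(x)|=1, x<0.
x=-1.66: |R|=0.0947
R=1: x+8/39x²=0 ⇒ x=−39/8=-4.8750; min R=1−1/(4·8/39)=-0.2188>−1
Confirm numerically:
  x=-4.626: |R|=0.76372 <1
  x=-4.597: |R|=0.73785 <1
  x=-4.226: |R|=0.43740 <1
  x=-2.228: |R|=0.20975 <1
  x=-5.414: |R|=1.59859 >1
  x=-5.095: |R|=1.22993 >1
  x=-5.039: |R|=1.16952 >1
Interval (-4.8750, 0).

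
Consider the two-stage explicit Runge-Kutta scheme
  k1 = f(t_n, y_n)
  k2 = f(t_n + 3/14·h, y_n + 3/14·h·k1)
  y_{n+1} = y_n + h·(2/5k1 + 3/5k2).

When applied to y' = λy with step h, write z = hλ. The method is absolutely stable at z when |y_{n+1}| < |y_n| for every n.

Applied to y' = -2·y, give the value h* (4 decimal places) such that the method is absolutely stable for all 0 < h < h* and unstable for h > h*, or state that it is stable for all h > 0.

On y'=λy, z=hλ:
  k1=λy_n ⇒ h·k1=z·y_n;  k2=λ(1+3/14z)y_n ⇒ h·k2=z(1+3/14z)y_n
  y_{n+1}/y_n = 1 + 2/5z + 3/5z(1+3/14z) = 1 + z + 9/70z²
  ⇒ R(z) = 1 + z + 9/70z².

Boundary: |R(x)|=1, x<0.
x=-0.44: |R|=0.5849
R=1: x+9/70x²=0 ⇒ x=−70/9=-7.7778; min R=1−1/(4·9/70)=-0.9444>−1
Confirm numerically:
  x=-6.450: |R|=0.10111 <1
  x=-4.706: |R|=0.85860 <1
  x=-3.288: |R|=0.89802 <1
  x=-8.308: |R|=1.56637 >1
  x=-7.956: |R|=1.18231 >1
  x=-7.905: |R|=1.12930 >1
Stable set (-7.7778, 0).

(-7.7778,0); λ=-2 ⇒ h* = (70/9)/2 = 3.8889.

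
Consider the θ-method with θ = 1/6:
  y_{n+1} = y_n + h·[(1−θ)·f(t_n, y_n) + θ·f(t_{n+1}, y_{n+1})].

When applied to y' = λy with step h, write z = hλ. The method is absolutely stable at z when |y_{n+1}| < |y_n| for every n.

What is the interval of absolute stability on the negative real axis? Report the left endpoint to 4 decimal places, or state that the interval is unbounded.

On y'=λy, z=hλ:
  y_{n+1} = y_n + z·[5/6·y_n + 1/6·y_{n+1}] ⇒ (1 − 1/6z)y_{n+1} = (1 + 5/6z)y_n
  R(z) = (1 + 5/6z)/(1 − 1/6z).

Solve |R(x)|<1 on ℝ⁻.
x=-0.81: |R|=0.2863
R=−1: 1+5/6x = −1+1/6x ⇒ -2/3x=2 ⇒ x=2/(-2/3)=-3.0000
Confirm numerically:
  x=-2.962: |R|=0.98304 <1
  x=-2.901: |R|=0.95551 <1
  x=-2.722: |R|=0.87251 <1
  x=-1.277: |R|=0.05291 <1
  x=-3.371: |R|=1.15836 >1
  x=-3.070: |R|=1.03087 >1
  x=-3.069: |R|=1.03043 >1
So |R|<1 on (-3.0000, 0).

(-3.0000, 0).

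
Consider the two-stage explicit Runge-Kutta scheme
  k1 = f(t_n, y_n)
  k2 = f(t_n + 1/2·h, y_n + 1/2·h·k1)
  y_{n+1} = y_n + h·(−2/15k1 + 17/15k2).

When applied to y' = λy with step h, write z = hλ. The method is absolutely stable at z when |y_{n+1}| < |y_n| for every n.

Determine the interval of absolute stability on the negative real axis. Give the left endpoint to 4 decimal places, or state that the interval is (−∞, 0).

z∈(-1.7647,0).

With y'=λy (z=hλ):
  k1=λy_n ⇒ h·k1=z·y_n;  k2=λ(1+1/2z)y_n ⇒ h·k2=z(1+1/2z)y_n
  y_{n+1}/y_n = 1 − 2/15z + 17/15z(1+1/2z) = 1 + z + 17/30z²
  R(z) = 1 + z + 17/30z².

Boundary: |R(x)|=1, x<0.
x=-1.68: |R|=0.9194
R=1: x+17/30x²=0 ⇒ x=−30/17=-1.7647; min R=1−1/(4·17/30)=0.5588>−1
Confirm numerically:
  x=-1.012: |R|=0.56835 <1
  x=-0.906: |R|=0.55914 <1
  x=-0.727: |R|=0.57250 <1
  x=-2.270: |R|=1.64998 >1
  x=-2.225: |R|=1.58035 >1
So |R|<1 on (-1.7647, 0).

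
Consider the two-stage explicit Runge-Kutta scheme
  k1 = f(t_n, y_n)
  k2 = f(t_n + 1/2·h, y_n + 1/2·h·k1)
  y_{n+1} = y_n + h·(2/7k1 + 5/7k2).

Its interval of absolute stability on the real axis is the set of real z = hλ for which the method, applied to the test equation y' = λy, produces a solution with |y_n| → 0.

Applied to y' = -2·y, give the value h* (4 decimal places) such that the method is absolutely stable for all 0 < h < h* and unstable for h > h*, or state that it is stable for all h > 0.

(-2.8000,0); λ=-2 ⇒ h* = (14/5)/2 = 1.4000.

On y'=λy, z=hλ:
  k1=λy_n ⇒ h·k1=z·y_n;  k2=λ(1+1/2z)y_n ⇒ h·k2=z(1+1/2z)y_n
  y_{n+1}/y_n = 1 + 2/7z + 5/7z(1+1/2z) = 1 + z + 5/14z²
  so R(z) = 1 + z + 5/14z².

Solve |R(x)|<1 on ℝ⁻.
x=-1.79: |R|=0.3543
R=1: x+5/14x²=0 ⇒ x=−14/5=-2.8000; min R=1−1/(4·5/14)=0.3000>−1
Confirm numerically:
  x=-1.951: |R|=0.40843 <1
  x=-1.814: |R|=0.36121 <1
  x=-1.411: |R|=0.30004 <1
  x=-3.303: |R|=1.59336 >1
  x=-3.128: |R|=1.36642 >1
  x=-3.100: |R|=1.33214 >1
Stable set (-2.8000, 0).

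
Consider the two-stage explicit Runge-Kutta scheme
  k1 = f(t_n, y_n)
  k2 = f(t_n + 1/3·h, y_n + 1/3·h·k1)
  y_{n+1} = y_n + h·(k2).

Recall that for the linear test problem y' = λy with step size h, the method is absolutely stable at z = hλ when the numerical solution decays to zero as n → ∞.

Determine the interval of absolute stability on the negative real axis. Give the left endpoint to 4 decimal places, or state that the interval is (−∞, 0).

(-3.0000, 0).

Set f=λy, z=hλ:
  k1=λy_n ⇒ h·k1=z·y_n;  k2=λ(1+1/3z)y_n ⇒ h·k2=z(1+1/3z)y_n
  y_{n+1}/y_n = 1 + z(1+1/3z) = 1 + z + 1/3z²
  Hence R(z) = 1 + z + 1/3z².

Find x<0 with |R(x)|<1.
x=-1.4: |R|=0.2533
R=1: x+1/3x²=0 ⇒ x=−3=-3.0000; min R=1−1/(4·1/3)=0.2500>−1
Confirm numerically:
  x=-2.494: |R|=0.57935 <1
  x=-1.333: |R|=0.25930 <1
  x=-1.262: |R|=0.26888 <1
  x=-3.592: |R|=1.70882 >1
  x=-3.214: |R|=1.22927 >1
  x=-3.133: |R|=1.13890 >1
Stable set (-3.0000, 0).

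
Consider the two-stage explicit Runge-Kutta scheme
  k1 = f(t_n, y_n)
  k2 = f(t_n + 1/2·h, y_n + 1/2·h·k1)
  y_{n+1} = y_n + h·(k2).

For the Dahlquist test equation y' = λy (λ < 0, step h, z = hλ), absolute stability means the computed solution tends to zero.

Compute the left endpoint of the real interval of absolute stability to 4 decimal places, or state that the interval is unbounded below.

left endpoint -2.0000.

Set f=λy, z=hλ:
  k1=λy_n ⇒ h·k1=z·y_n;  k2=λ(1+1/2z)y_n ⇒ h·k2=z(1+1/2z)y_n
  y_{n+1}/y_n = 1 + z(1+1/2z) = 1 + z + 1/2z²
  ⇒ R(z) = 1 + z + 1/2z².

Solve |R(x)|<1 on ℝ⁻.
x=-0.62: |R|=0.5722
R=1: x+1/2x²=0 ⇒ x=−2=-2.0000; min R=1−1/(4·1/2)=0.5000>−1
Confirm numerically:
  x=-1.395: |R|=0.57801 <1
  x=-1.373: |R|=0.56956 <1
  x=-1.125: |R|=0.50781 <1
  x=-1.078: |R|=0.50304 <1
  x=-2.385: |R|=1.45911 >1
  x=-2.380: |R|=1.45220 >1
  x=-2.300: |R|=1.34500 >1
Stable set (-2.0000, 0).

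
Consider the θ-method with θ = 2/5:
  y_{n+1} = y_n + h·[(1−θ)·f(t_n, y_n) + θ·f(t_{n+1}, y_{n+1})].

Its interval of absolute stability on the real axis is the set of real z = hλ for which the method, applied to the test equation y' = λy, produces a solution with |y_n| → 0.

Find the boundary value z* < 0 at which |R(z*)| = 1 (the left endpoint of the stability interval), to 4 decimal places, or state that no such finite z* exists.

On y'=λy, z=hλ:
  y_{n+1} = y_n + z·[3/5·y_n + 2/5·y_{n+1}] ⇒ (1 − 2/5z)y_{n+1} = (1 + 3/5z)y_n
  so R(z) = (1 + 3/5z)/(1 − 2/5z).

Boundary: |R(x)|=1, x<0.
x=-1.5: |R|=0.0625
R=−1: 1+3/5x = −1+2/5x ⇒ -1/5x=2 ⇒ x=2/(-1/5)=-10.0000
Confirm numerically:
  x=-9.220: |R|=0.96672 <1
  x=-7.841: |R|=0.89561 <1
  x=-4.757: |R|=0.63876 <1
  x=-4.073: |R|=0.54914 <1
  x=-10.470: |R|=1.01812 >1
  x=-10.354: |R|=1.01377 >1
Stable set (-10.0000, 0).

z* = -10.0000.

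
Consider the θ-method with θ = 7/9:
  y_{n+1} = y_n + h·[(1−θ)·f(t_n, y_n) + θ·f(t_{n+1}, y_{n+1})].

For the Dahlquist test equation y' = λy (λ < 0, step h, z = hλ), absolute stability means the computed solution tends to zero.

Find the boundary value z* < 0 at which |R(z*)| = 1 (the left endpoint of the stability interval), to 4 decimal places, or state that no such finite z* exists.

Test eqn y'=λy, z=hλ:
  y_{n+1} = y_n + z·[2/9·y_n + 7/9·y_{n+1}] ⇒ (1 − 7/9z)y_{n+1} = (1 + 2/9z)y_n
  R(z) = (1 + 2/9z)/(1 − 7/9z).

Find x<0 with |R(x)|<1.
x=-0.39: |R|=0.7008
x=-2: |R|=0.2174
x=-10: |R|=0.1392
x=-100: |R|=0.2694
θ=7/9≥1/2 ⇒ |1+2/9x|<|1−7/9x| ∀x<0 ⇒ stable on all of ℝ⁻.

(−∞, 0) — no finite endpoint.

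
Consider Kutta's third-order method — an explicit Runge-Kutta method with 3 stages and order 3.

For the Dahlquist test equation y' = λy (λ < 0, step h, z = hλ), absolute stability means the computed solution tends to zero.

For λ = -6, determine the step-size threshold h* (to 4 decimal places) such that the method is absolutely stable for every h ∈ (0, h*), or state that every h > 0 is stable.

With y'=λy (z=hλ):
  order 3, 3-stage ⇒ R(z)=1+z+z^2/2+z^3/6
  (e.g. R(-0.44)=0.64260, |R|=0.64260)

Solve |R(x)|<1 on ℝ⁻.
x=-0.44: |R|=0.6426
|R(-1.42)|=0.1110 |R(-1.12)|=0.2730 |R(-0.98)|=0.3433
Bisect:
  x_lo=-2.8580 |R|=1.6648  x_hi=-0.2749 |R|=0.7594
  mid=-1.56650 |R|=0.01979 →hi
  mid=-2.21227 |R|=0.56973 →hi
  mid=-2.53516 |R|=1.03723 →lo
  mid=-2.37371 |R|=0.78558 →hi
  mid=-2.45444 |R|=0.90667 →hi
  mid=-2.49480 |R|=0.97073 →hi
  mid=-2.51498 |R|=1.00367 →lo
  ...
  [-2.51277,-2.51261] ⇒ x*=-2.5127
So |R|<1 on (-2.5127, 0).

(-2.5127,0); λ=-6 ⇒ h* = 0.4188.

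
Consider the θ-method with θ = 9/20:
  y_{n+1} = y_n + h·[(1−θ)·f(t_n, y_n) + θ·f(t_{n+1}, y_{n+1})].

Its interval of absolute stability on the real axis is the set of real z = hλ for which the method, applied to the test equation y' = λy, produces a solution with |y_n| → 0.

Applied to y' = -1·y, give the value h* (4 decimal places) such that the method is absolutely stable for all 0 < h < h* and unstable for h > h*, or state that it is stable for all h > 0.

(-20.0000,0); λ=-1 ⇒ h* = (20)/1 = 20.0000.

Test eqn y'=λy, z=hλ:
  y_{n+1} = y_n + z·[11/20·y_n + 9/20·y_{n+1}] ⇒ (1 − 9/20z)y_{n+1} = (1 + 11/20z)y_n
  Hence R(z) = (1 + 11/20z)/(1 − 9/20z).

Solve |R(x)|<1 on ℝ⁻.
x=-0.4: |R|=0.6610
R=−1: 1+11/20x = −1+9/20x ⇒ -1/10x=2 ⇒ x=2/(-1/10)=-20.0000
Confirm numerically:
  x=-14.523: |R|=0.92732 <1
  x=-12.657: |R|=0.89033 <1
  x=-10.249: |R|=0.82625 <1
  x=-8.766: |R|=0.77281 <1
  x=-20.251: |R|=1.00248 >1
  x=-20.092: |R|=1.00092 >1
Stable set (-20.0000, 0).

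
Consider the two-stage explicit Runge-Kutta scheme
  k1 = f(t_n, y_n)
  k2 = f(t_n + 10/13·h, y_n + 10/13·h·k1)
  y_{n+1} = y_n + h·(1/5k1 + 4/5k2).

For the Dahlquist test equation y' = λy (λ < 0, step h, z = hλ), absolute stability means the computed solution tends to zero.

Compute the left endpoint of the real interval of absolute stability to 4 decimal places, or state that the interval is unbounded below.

With y'=λy (z=hλ):
  k1=λy_n ⇒ h·k1=z·y_n;  k2=λ(1+10/13z)y_n ⇒ h·k2=z(1+10/13z)y_n
  y_{n+1}/y_n = 1 + 1/5z + 4/5z(1+10/13z) = 1 + z + 8/13z²
  Hence R(z) = 1 + z + 8/13z².

Boundary: |R(x)|=1, x<0.
x=-0.9: |R|=0.5985
R=1: x+8/13x²=0 ⇒ x=−13/8=-1.6250; min R=1−1/(4·8/13)=0.5938>−1
Confirm numerically:
  x=-1.528: |R|=0.90879 <1
  x=-1.335: |R|=0.76175 <1
  x=-0.988: |R|=0.61270 <1
  x=-0.663: |R|=0.60750 <1
  x=-1.982: |R|=1.43543 >1
  x=-1.913: |R|=1.33904 >1
  x=-1.805: |R|=1.19994 >1
Stable set (-1.6250, 0).

left endpoint -1.6250.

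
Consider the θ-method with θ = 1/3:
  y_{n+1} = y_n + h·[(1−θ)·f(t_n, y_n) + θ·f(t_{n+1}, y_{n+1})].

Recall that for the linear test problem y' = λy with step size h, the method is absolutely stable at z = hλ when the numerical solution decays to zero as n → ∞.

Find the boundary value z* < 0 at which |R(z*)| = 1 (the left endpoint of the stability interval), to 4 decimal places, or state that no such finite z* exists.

On y'=λy, z=hλ:
  y_{n+1} = y_n + z·[2/3·y_n + 1/3·y_{n+1}] ⇒ (1 − 1/3z)y_{n+1} = (1 + 2/3z)y_n
  ⇒ R(z) = (1 + 2/3z)/(1 − 1/3z).

Solve |R(x)|<1 on ℝ⁻.
x=-1.31: |R|=0.0882
R=−1: 1+2/3x = −1+1/3x ⇒ -1/3x=2 ⇒ x=2/(-1/3)=-6.0000
Confirm numerically:
  x=-3.934: |R|=0.70205 <1
  x=-3.528: |R|=0.62132 <1
  x=-3.003: |R|=0.50075 <1
  x=-6.528: |R|=1.05542 >1
  x=-6.393: |R|=1.04184 >1
  x=-6.193: |R|=1.02099 >1
Interval (-6.0000, 0).

left endpoint -6.0000.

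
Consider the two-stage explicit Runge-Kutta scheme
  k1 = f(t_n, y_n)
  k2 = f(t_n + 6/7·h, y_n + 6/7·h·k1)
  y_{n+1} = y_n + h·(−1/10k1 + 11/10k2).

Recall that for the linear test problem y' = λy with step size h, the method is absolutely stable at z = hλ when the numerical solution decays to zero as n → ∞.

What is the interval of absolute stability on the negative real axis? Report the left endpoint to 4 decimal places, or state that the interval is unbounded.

Set f=λy, z=hλ:
  k1=λy_n ⇒ h·k1=z·y_n;  k2=λ(1+6/7z)y_n ⇒ h·k2=z(1+6/7z)y_n
  y_{n+1}/y_n = 1 − 1/10z + 11/10z(1+6/7z) = 1 + z + 33/35z²
  ⇒ R(z) = 1 + z + 33/35z².

Need |R(x)|<1, x<0.
x=-0.32: |R|=0.7765
R=1: x+33/35x²=0 ⇒ x=−35/33=-1.0606; min R=1−1/(4·33/35)=0.7348>−1
Confirm numerically:
  x=-0.820: |R|=0.81398 <1
  x=-0.790: |R|=0.79844 <1
  x=-0.700: |R|=0.76200 <1
  x=-0.529: |R|=0.73485 <1
  x=-1.556: |R|=1.72679 >1
  x=-1.432: |R|=1.50145 >1
Stable set (-1.0606, 0).

(-1.0606, 0).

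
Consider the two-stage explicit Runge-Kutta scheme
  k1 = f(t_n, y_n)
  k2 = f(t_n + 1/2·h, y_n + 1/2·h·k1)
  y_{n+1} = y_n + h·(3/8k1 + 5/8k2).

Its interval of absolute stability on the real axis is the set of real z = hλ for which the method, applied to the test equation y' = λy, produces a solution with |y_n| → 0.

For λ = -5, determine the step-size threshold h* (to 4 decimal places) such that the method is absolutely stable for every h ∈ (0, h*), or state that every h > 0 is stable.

(-3.2000,0); λ=-5 ⇒ h* = (16/5)/5 = 0.6400.

Set f=λy, z=hλ:
  k1=λy_n ⇒ h·k1=z·y_n;  k2=λ(1+1/2z)y_n ⇒ h·k2=z(1+1/2z)y_n
  y_{n+1}/y_n = 1 + 3/8z + 5/8z(1+1/2z) = 1 + z + 5/16z²
  R(z) = 1 + z + 5/16z².

Find x<0 with |R(x)|<1.
x=-1.68: |R|=0.2020
R=1: x+5/16x²=0 ⇒ x=−16/5=-3.2000; min R=1−1/(4·5/16)=0.2000>−1
Confirm numerically:
  x=-2.766: |R|=0.62486 <1
  x=-2.442: |R|=0.42155 <1
  x=-1.792: |R|=0.21152 <1
  x=-3.610: |R|=1.46253 >1
  x=-3.449: |R|=1.26838 >1
Stable set (-3.2000, 0).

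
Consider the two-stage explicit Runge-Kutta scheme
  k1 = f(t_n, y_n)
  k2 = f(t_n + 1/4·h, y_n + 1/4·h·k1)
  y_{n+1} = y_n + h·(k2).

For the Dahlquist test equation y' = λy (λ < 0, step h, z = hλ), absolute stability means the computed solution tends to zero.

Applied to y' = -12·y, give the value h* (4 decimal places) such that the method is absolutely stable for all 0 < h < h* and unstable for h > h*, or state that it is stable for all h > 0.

Test eqn y'=λy, z=hλ:
  k1=λy_n ⇒ h·k1=z·y_n;  k2=λ(1+1/4z)y_n ⇒ h·k2=z(1+1/4z)y_n
  y_{n+1}/y_n = 1 + z(1+1/4z) = 1 + z + 1/4z²
  so R(z) = 1 + z + 1/4z².

Need |R(x)|<1, x<0.
x=-1.11: |R|=0.1980
R=1: x+1/4x²=0 ⇒ x=−4=-4.0000; min R=1−1/(4·1/4)=0.0000>−1
Confirm numerically:
  x=-3.893: |R|=0.89586 <1
  x=-1.896: |R|=0.00270 <1
  x=-1.610: |R|=0.03803 <1
  x=-4.552: |R|=1.62818 >1
  x=-4.488: |R|=1.54754 >1
So |R|<1 on (-4.0000, 0).

(-4.0000,0); λ=-12 ⇒ h* = (4)/12 = 0.3333.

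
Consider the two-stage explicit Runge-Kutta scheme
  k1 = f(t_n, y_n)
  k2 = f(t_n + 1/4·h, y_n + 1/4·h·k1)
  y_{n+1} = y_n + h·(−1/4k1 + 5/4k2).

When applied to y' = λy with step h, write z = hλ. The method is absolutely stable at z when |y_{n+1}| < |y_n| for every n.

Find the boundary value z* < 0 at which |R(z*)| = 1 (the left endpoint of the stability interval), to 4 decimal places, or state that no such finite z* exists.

Test eqn y'=λy, z=hλ:
  k1=λy_n ⇒ h·k1=z·y_n;  k2=λ(1+1/4z)y_n ⇒ h·k2=z(1+1/4z)y_n
  y_{n+1}/y_n = 1 − 1/4z + 5/4z(1+1/4z) = 1 + z + 5/16z²
  Hence R(z) = 1 + z + 5/16z².

Boundary: |R(x)|=1, x<0.
x=-0.95: |R|=0.3320
R=1: x+5/16x²=0 ⇒ x=−16/5=-3.2000; min R=1−1/(4·5/16)=0.2000>−1
Confirm numerically:
  x=-2.588: |R|=0.50505 <1
  x=-2.423: |R|=0.41167 <1
  x=-1.817: |R|=0.21472 <1
  x=-3.783: |R|=1.68922 >1
  x=-3.620: |R|=1.47513 >1
  x=-3.354: |R|=1.16141 >1
Interval (-3.2000, 0).

z* = -3.2000.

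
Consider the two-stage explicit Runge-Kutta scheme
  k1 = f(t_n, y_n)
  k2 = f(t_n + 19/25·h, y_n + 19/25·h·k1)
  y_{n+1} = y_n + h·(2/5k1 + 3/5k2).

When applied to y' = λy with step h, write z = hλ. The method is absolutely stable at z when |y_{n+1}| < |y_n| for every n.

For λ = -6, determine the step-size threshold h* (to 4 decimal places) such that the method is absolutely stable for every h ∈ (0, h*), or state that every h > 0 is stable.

(-2.1930,0); λ=-6 ⇒ h* = (125/57)/6 = 0.3655.

With y'=λy (z=hλ):
  k1=λy_n ⇒ h·k1=z·y_n;  k2=λ(1+19/25z)y_n ⇒ h·k2=z(1+19/25z)y_n
  y_{n+1}/y_n = 1 + 2/5z + 3/5z(1+19/25z) = 1 + z + 57/125z²
  so R(z) = 1 + z + 57/125z².

Boundary: |R(x)|=1, x<0.
x=-1.07: |R|=0.4521
R=1: x+57/125x²=0 ⇒ x=−125/57=-2.1930; min R=1−1/(4·57/125)=0.4518>−1
Confirm numerically:
  x=-2.168: |R|=0.97530 <1
  x=-2.093: |R|=0.90458 <1
  x=-1.184: |R|=0.45525 <1
  x=-2.576: |R|=1.44991 >1
  x=-2.540: |R|=1.40193 >1
  x=-2.486: |R|=1.33217 >1
So |R|<1 on (-2.1930, 0).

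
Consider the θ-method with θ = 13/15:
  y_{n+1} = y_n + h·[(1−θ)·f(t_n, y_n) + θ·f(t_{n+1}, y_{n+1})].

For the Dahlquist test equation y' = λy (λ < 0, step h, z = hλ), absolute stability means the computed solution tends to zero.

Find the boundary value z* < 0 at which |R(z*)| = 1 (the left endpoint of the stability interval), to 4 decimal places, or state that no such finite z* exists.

(−∞, 0) — no finite endpoint.

On y'=λy, z=hλ:
  y_{n+1} = y_n + z·[2/15·y_n + 13/15·y_{n+1}] ⇒ (1 − 13/15z)y_{n+1} = (1 + 2/15z)y_n
  Hence R(z) = (1 + 2/15z)/(1 − 13/15z).

Solve |R(x)|<1 on ℝ⁻.
x=-1.33: |R|=0.3822
x=-2: |R|=0.2683
x=-10: |R|=0.0345
x=-100: |R|=0.1407
θ=13/15≥1/2 ⇒ |1+2/15x|<|1−13/15x| ∀x<0 ⇒ interval (−∞,0).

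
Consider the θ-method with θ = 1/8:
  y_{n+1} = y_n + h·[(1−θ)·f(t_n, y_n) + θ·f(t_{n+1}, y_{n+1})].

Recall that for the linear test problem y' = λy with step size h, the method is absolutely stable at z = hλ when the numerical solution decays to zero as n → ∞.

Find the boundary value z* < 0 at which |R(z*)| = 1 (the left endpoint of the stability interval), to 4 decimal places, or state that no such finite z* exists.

On y'=λy, z=hλ:
  y_{n+1} = y_n + z·[7/8·y_n + 1/8·y_{n+1}] ⇒ (1 − 1/8z)y_{n+1} = (1 + 7/8z)y_n
  Hence R(z) = (1 + 7/8z)/(1 − 1/8z).

Find x<0 with |R(x)|<1.
x=-0.88: |R|=0.2072
R=−1: 1+7/8x = −1+1/8x ⇒ -3/4x=2 ⇒ x=2/(-3/4)=-2.6667
Confirm numerically:
  x=-2.618: |R|=0.97250 <1
  x=-1.439: |R|=0.21962 <1
  x=-1.349: |R|=0.15435 <1
  x=-3.123: |R|=1.24616 >1
  x=-3.108: |R|=1.23839 >1
  x=-2.840: |R|=1.09594 >1
Interval (-2.6667, 0).

left endpoint -2.6667.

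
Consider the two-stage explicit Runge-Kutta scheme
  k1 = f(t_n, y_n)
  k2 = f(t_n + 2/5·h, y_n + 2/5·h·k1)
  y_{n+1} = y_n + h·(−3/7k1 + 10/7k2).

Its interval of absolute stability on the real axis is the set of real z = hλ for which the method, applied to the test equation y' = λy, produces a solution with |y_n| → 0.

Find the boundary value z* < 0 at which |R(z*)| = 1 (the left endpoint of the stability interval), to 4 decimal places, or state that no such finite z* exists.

left endpoint -1.7500.

On y'=λy, z=hλ:
  k1=λy_n ⇒ h·k1=z·y_n;  k2=λ(1+2/5z)y_n ⇒ h·k2=z(1+2/5z)y_n
  y_{n+1}/y_n = 1 − 3/7z + 10/7z(1+2/5z) = 1 + z + 4/7z²
  so R(z) = 1 + z + 4/7z².

Boundary: |R(x)|=1, x<0.
x=-1.34: |R|=0.6861
R=1: x+4/7x²=0 ⇒ x=−7/4=-1.7500; min R=1−1/(4·4/7)=0.5625>−1
Confirm numerically:
  x=-1.605: |R|=0.86701 <1
  x=-1.531: |R|=0.80841 <1
  x=-1.418: |R|=0.73099 <1
  x=-0.792: |R|=0.56644 <1
  x=-2.012: |R|=1.30123 >1
  x=-1.811: |R|=1.06313 >1
Stable set (-1.7500, 0).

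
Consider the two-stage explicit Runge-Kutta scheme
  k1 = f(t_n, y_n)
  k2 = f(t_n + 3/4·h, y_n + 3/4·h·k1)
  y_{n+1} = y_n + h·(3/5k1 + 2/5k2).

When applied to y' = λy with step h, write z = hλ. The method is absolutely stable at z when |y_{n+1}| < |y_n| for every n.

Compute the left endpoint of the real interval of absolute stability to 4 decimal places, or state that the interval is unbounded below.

z* = -3.3333.

Test eqn y'=λy, z=hλ:
  k1=λy_n ⇒ h·k1=z·y_n;  k2=λ(1+3/4z)y_n ⇒ h·k2=z(1+3/4z)y_n
  y_{n+1}/y_n = 1 + 3/5z + 2/5z(1+3/4z) = 1 + z + 3/10z²
  ⇒ R(z) = 1 + z + 3/10z².

Boundary: |R(x)|=1, x<0.
x=-1.46: |R|=0.1795
R=1: x+3/10x²=0 ⇒ x=−10/3=-3.3333; min R=1−1/(4·3/10)=0.1667>−1
Confirm numerically:
  x=-3.187: |R|=0.86009 <1
  x=-3.171: |R|=0.84557 <1
  x=-1.918: |R|=0.18562 <1
  x=-1.448: |R|=0.18101 <1
  x=-3.930: |R|=1.70347 >1
  x=-3.556: |R|=1.23754 >1
  x=-3.436: |R|=1.10583 >1
So |R|<1 on (-3.3333, 0).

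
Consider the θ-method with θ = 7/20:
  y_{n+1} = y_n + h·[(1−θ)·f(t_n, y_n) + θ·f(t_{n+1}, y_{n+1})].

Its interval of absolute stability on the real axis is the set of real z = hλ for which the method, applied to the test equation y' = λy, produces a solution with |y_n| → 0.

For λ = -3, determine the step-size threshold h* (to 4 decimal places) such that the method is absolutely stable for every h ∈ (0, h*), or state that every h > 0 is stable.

(-6.6667,0); λ=-3 ⇒ h* = (20/3)/3 = 2.2222.

Test eqn y'=λy, z=hλ:
  y_{n+1} = y_n + z·[13/20·y_n + 7/20·y_{n+1}] ⇒ (1 − 7/20z)y_{n+1} = (1 + 13/20z)y_n
  ⇒ R(z) = (1 + 13/20z)/(1 − 7/20z).

Need |R(x)|<1, x<0.
x=-1.21: |R|=0.1500
R=−1: 1+13/20x = −1+7/20x ⇒ -3/10x=2 ⇒ x=2/(-3/10)=-6.6667
Confirm numerically:
  x=-5.215: |R|=0.84585 <1
  x=-5.212: |R|=0.84548 <1
  x=-4.371: |R|=0.72777 <1
  x=-6.855: |R|=1.01662 >1
  x=-6.710: |R|=1.00388 >1
So |R|<1 on (-6.6667, 0).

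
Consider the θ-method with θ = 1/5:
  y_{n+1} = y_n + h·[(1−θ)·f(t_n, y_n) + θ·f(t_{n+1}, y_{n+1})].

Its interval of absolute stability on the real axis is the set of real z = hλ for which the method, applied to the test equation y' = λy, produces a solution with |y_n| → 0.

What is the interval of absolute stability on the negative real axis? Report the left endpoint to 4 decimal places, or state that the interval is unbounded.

(-3.3333, 0).

On y'=λy, z=hλ:
  y_{n+1} = y_n + z·[4/5·y_n + 1/5·y_{n+1}] ⇒ (1 − 1/5z)y_{n+1} = (1 + 4/5z)y_n
  Hence R(z) = (1 + 4/5z)/(1 − 1/5z).

Need |R(x)|<1, x<0.
x=-0.82: |R|=0.2955
R=−1: 1+4/5x = −1+1/5x ⇒ -3/5x=2 ⇒ x=2/(-3/5)=-3.3333
Confirm numerically:
  x=-2.824: |R|=0.80470 <1
  x=-2.697: |R|=0.75198 <1
  x=-2.209: |R|=0.53211 <1
  x=-1.387: |R|=0.08580 <1
  x=-3.769: |R|=1.14905 >1
  x=-3.429: |R|=1.03405 >1
  x=-3.364: |R|=1.01100 >1
Stable set (-3.3333, 0).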